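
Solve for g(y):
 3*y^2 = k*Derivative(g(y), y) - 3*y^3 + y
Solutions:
 g(y) = C1 + 3*y^4/(4*k) + y^3/k - y^2/(2*k)


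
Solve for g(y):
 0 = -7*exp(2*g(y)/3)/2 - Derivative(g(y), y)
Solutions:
 g(y) = 3*log(-sqrt(-1/(C1 - 7*y))) + 3*log(3)/2
 g(y) = 3*log(-1/(C1 - 7*y))/2 + 3*log(3)/2


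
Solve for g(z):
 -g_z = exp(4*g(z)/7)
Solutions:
 g(z) = 7*log(-(1/(C1 + 4*z))^(1/4)) + 7*log(7)/4
 g(z) = 7*log(1/(C1 + 4*z))/4 + 7*log(7)/4
 g(z) = 7*log(-I*(1/(C1 + 4*z))^(1/4)) + 7*log(7)/4
 g(z) = 7*log(I*(1/(C1 + 4*z))^(1/4)) + 7*log(7)/4


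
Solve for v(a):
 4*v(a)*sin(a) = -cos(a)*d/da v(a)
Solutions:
 v(a) = C1*cos(a)^4


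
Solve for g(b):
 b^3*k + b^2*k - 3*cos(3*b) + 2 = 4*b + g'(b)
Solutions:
 g(b) = C1 + b^4*k/4 + b^3*k/3 - 2*b^2 + 2*b - sin(3*b)


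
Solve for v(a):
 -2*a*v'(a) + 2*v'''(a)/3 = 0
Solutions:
 v(a) = C1 + Integral(C2*airyai(3^(1/3)*a) + C3*airybi(3^(1/3)*a), a)


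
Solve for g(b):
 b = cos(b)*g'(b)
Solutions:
 g(b) = C1 + Integral(b/cos(b), b)


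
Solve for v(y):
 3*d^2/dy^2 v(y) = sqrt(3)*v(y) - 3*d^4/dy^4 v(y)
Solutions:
 v(y) = C1*exp(-sqrt(6)*y*sqrt(-3 + sqrt(3)*sqrt(3 + 4*sqrt(3)))/6) + C2*exp(sqrt(6)*y*sqrt(-3 + sqrt(3)*sqrt(3 + 4*sqrt(3)))/6) + C3*sin(sqrt(6)*y*sqrt(3 + sqrt(3)*sqrt(3 + 4*sqrt(3)))/6) + C4*cosh(sqrt(6)*y*sqrt(-sqrt(3)*sqrt(3 + 4*sqrt(3)) - 3)/6)


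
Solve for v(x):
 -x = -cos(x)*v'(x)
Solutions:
 v(x) = C1 + Integral(x/cos(x), x)


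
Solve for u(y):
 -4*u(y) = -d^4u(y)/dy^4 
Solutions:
 u(y) = C1*exp(-sqrt(2)*y) + C2*exp(sqrt(2)*y) + C3*sin(sqrt(2)*y) + C4*cos(sqrt(2)*y)


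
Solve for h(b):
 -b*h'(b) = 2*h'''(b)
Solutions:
 h(b) = C1 + Integral(C2*airyai(-2^(2/3)*b/2) + C3*airybi(-2^(2/3)*b/2), b)


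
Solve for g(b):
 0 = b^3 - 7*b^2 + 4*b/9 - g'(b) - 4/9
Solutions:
 g(b) = C1 + b^4/4 - 7*b^3/3 + 2*b^2/9 - 4*b/9


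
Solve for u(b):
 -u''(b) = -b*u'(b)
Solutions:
 u(b) = C1 + C2*erfi(sqrt(2)*b/2)


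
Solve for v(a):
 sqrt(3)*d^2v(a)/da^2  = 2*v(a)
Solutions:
 v(a) = C1*exp(-sqrt(2)*3^(3/4)*a/3) + C2*exp(sqrt(2)*3^(3/4)*a/3)


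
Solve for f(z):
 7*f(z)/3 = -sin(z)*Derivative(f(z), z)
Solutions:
 f(z) = C1*(cos(z) + 1)^(7/6)/(cos(z) - 1)^(7/6)


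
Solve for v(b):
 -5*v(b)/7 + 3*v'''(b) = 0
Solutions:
 v(b) = C3*exp(21^(2/3)*5^(1/3)*b/21) + (C1*sin(3^(1/6)*5^(1/3)*7^(2/3)*b/14) + C2*cos(3^(1/6)*5^(1/3)*7^(2/3)*b/14))*exp(-21^(2/3)*5^(1/3)*b/42)


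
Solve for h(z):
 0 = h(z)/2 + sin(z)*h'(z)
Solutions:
 h(z) = C1*(cos(z) + 1)^(1/4)/(cos(z) - 1)^(1/4)


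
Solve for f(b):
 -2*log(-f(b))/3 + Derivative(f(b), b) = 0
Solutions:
 -li(-f(b)) = C1 + 2*b/3


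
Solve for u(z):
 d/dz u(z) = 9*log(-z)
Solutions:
 u(z) = C1 + 9*z*log(-z) - 9*z


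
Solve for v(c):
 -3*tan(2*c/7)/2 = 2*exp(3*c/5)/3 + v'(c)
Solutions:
 v(c) = C1 - 10*exp(3*c/5)/9 + 21*log(cos(2*c/7))/4


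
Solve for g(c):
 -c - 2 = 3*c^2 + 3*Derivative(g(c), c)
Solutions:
 g(c) = C1 - c^3/3 - c^2/6 - 2*c/3


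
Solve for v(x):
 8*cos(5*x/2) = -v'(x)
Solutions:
 v(x) = C1 - 16*sin(5*x/2)/5


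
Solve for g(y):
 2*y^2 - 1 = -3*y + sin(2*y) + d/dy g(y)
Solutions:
 g(y) = C1 + 2*y^3/3 + 3*y^2/2 - y + cos(2*y)/2


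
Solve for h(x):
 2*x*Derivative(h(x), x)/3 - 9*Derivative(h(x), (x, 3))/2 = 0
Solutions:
 h(x) = C1 + Integral(C2*airyai(2^(2/3)*x/3) + C3*airybi(2^(2/3)*x/3), x)


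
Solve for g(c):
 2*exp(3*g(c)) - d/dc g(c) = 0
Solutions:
 g(c) = log(-1/(C1 + 6*c))/3
 g(c) = log((-1/(C1 + 2*c))^(1/3)*(-3^(2/3) - 3*3^(1/6)*I)/6)
 g(c) = log((-1/(C1 + 2*c))^(1/3)*(-3^(2/3) + 3*3^(1/6)*I)/6)


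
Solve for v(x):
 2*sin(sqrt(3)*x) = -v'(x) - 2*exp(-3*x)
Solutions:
 v(x) = C1 + 2*sqrt(3)*cos(sqrt(3)*x)/3 + 2*exp(-3*x)/3


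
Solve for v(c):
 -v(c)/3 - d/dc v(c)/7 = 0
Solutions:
 v(c) = C1*exp(-7*c/3)


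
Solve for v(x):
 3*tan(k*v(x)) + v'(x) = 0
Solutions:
 v(x) = Piecewise((-asin(exp(C1*k - 3*k*x))/k + pi/k, Ne(k, 0)), (nan, True))
 v(x) = Piecewise((asin(exp(C1*k - 3*k*x))/k, Ne(k, 0)), (nan, True))


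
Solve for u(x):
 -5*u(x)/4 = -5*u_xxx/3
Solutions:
 u(x) = C3*exp(6^(1/3)*x/2) + (C1*sin(2^(1/3)*3^(5/6)*x/4) + C2*cos(2^(1/3)*3^(5/6)*x/4))*exp(-6^(1/3)*x/4)


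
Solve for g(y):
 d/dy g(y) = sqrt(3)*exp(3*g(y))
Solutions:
 g(y) = log(-1/(C1 + 3*sqrt(3)*y))/3
 g(y) = log((-1/(C1 + sqrt(3)*y))^(1/3)*(-3^(2/3) - 3*3^(1/6)*I)/6)
 g(y) = log((-1/(C1 + sqrt(3)*y))^(1/3)*(-3^(2/3) + 3*3^(1/6)*I)/6)


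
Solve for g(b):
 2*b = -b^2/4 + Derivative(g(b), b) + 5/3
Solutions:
 g(b) = C1 + b^3/12 + b^2 - 5*b/3


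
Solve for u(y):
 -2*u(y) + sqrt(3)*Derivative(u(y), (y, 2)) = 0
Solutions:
 u(y) = C1*exp(-sqrt(2)*3^(3/4)*y/3) + C2*exp(sqrt(2)*3^(3/4)*y/3)


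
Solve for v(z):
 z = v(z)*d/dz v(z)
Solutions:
 v(z) = -sqrt(C1 + z^2)
 v(z) = sqrt(C1 + z^2)


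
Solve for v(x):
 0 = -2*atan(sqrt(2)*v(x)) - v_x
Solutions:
 Integral(1/atan(sqrt(2)*_y), (_y, v(x))) = C1 - 2*x


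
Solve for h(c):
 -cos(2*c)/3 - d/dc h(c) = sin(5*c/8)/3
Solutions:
 h(c) = C1 - sin(2*c)/6 + 8*cos(5*c/8)/15


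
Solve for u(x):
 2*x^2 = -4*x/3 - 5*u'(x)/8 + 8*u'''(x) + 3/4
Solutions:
 u(x) = C1 + C2*exp(-sqrt(5)*x/8) + C3*exp(sqrt(5)*x/8) - 16*x^3/15 - 16*x^2/15 - 2018*x/25


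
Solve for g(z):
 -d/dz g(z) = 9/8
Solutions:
 g(z) = C1 - 9*z/8


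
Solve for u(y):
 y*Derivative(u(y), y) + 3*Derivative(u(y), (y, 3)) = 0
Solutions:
 u(y) = C1 + Integral(C2*airyai(-3^(2/3)*y/3) + C3*airybi(-3^(2/3)*y/3), y)


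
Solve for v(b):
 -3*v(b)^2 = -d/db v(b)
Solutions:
 v(b) = -1/(C1 + 3*b)


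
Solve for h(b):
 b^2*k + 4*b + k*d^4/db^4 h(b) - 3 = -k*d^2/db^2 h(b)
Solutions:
 h(b) = C1 + C2*b + C3*exp(-I*b) + C4*exp(I*b) - b^4/12 - 2*b^3/(3*k) + b^2*(1 + 3/(2*k))


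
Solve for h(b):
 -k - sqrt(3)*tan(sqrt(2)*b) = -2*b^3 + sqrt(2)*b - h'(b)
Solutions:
 h(b) = C1 - b^4/2 + sqrt(2)*b^2/2 + b*k - sqrt(6)*log(cos(sqrt(2)*b))/2


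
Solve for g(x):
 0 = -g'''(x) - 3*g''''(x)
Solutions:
 g(x) = C1 + C2*x + C3*x^2 + C4*exp(-x/3)


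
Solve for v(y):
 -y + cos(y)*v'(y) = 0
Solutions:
 v(y) = C1 + Integral(y/cos(y), y)


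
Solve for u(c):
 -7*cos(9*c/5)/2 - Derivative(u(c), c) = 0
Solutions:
 u(c) = C1 - 35*sin(9*c/5)/18


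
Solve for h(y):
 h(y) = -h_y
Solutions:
 h(y) = C1*exp(-y)


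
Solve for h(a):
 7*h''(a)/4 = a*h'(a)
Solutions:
 h(a) = C1 + C2*erfi(sqrt(14)*a/7)


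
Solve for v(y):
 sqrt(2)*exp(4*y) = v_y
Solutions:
 v(y) = C1 + sqrt(2)*exp(4*y)/4


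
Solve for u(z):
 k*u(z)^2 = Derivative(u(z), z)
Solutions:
 u(z) = -1/(C1 + k*z)


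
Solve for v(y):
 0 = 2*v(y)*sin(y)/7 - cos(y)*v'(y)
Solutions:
 v(y) = C1/cos(y)^(2/7)


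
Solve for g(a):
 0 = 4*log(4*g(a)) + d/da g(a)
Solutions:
 Integral(1/(log(_y) + 2*log(2)), (_y, g(a)))/4 = C1 - a


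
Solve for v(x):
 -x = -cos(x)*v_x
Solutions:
 v(x) = C1 + Integral(x/cos(x), x)


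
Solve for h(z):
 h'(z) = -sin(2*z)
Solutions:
 h(z) = C1 + cos(2*z)/2


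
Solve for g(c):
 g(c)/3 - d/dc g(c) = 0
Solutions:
 g(c) = C1*exp(c/3)


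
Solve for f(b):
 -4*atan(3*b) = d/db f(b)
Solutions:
 f(b) = C1 - 4*b*atan(3*b) + 2*log(9*b^2 + 1)/3


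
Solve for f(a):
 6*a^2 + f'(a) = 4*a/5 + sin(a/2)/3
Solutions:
 f(a) = C1 - 2*a^3 + 2*a^2/5 - 2*cos(a/2)/3


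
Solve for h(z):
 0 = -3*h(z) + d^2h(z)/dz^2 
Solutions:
 h(z) = C1*exp(-sqrt(3)*z) + C2*exp(sqrt(3)*z)


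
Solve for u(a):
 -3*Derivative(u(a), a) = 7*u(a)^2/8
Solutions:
 u(a) = 24/(C1 + 7*a)


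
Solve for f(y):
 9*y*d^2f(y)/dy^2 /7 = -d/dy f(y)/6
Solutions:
 f(y) = C1 + C2*y^(47/54)


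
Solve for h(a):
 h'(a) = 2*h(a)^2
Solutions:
 h(a) = -1/(C1 + 2*a)


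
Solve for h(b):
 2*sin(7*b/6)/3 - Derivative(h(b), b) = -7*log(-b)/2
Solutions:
 h(b) = C1 + 7*b*log(-b)/2 - 7*b/2 - 4*cos(7*b/6)/7


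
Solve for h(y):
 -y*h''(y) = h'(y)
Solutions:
 h(y) = C1 + C2*log(y)


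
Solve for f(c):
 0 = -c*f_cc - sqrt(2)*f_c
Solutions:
 f(c) = C1 + C2*c^(1 - sqrt(2))


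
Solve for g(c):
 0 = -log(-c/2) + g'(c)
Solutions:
 g(c) = C1 + c*log(-c) + c*(-1 - log(2))


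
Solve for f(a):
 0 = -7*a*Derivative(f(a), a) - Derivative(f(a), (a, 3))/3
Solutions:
 f(a) = C1 + Integral(C2*airyai(-21^(1/3)*a) + C3*airybi(-21^(1/3)*a), a)


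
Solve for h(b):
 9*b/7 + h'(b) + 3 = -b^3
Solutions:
 h(b) = C1 - b^4/4 - 9*b^2/14 - 3*b


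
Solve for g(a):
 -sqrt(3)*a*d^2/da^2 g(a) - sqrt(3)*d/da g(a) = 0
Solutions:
 g(a) = C1 + C2*log(a)


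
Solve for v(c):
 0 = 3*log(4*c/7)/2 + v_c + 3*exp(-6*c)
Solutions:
 v(c) = C1 - 3*c*log(c)/2 + c*(-3*log(2) + 3/2 + 3*log(7)/2) + exp(-6*c)/2


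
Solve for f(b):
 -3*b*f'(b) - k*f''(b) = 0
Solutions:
 f(b) = C1 + C2*sqrt(k)*erf(sqrt(6)*b*sqrt(1/k)/2)


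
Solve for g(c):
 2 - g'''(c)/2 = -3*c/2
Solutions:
 g(c) = C1 + C2*c + C3*c^2 + c^4/8 + 2*c^3/3


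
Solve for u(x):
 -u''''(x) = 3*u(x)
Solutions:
 u(x) = (C1*sin(sqrt(2)*3^(1/4)*x/2) + C2*cos(sqrt(2)*3^(1/4)*x/2))*exp(-sqrt(2)*3^(1/4)*x/2) + (C3*sin(sqrt(2)*3^(1/4)*x/2) + C4*cos(sqrt(2)*3^(1/4)*x/2))*exp(sqrt(2)*3^(1/4)*x/2)


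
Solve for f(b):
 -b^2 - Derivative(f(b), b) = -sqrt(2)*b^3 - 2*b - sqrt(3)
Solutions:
 f(b) = C1 + sqrt(2)*b^4/4 - b^3/3 + b^2 + sqrt(3)*b


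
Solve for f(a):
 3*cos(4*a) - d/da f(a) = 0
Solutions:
 f(a) = C1 + 3*sin(4*a)/4


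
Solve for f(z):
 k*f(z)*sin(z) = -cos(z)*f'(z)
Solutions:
 f(z) = C1*exp(k*log(cos(z)))


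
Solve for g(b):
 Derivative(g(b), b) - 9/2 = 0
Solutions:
 g(b) = C1 + 9*b/2


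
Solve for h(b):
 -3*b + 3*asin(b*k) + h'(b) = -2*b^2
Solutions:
 h(b) = C1 - 2*b^3/3 + 3*b^2/2 - 3*Piecewise((b*asin(b*k) + sqrt(-b^2*k^2 + 1)/k, Ne(k, 0)), (0, True))


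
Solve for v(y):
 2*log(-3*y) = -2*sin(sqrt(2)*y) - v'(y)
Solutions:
 v(y) = C1 - 2*y*log(-y) - 2*y*log(3) + 2*y + sqrt(2)*cos(sqrt(2)*y)


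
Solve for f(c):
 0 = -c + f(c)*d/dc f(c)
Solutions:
 f(c) = -sqrt(C1 + c^2)
 f(c) = sqrt(C1 + c^2)


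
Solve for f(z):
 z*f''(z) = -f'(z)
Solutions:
 f(z) = C1 + C2*log(z)


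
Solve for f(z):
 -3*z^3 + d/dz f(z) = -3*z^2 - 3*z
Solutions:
 f(z) = C1 + 3*z^4/4 - z^3 - 3*z^2/2


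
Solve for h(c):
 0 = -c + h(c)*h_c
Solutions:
 h(c) = -sqrt(C1 + c^2)
 h(c) = sqrt(C1 + c^2)


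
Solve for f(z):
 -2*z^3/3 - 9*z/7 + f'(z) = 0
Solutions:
 f(z) = C1 + z^4/6 + 9*z^2/14


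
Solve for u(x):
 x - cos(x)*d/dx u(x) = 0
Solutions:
 u(x) = C1 + Integral(x/cos(x), x)


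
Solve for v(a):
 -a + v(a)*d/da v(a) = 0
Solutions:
 v(a) = -sqrt(C1 + a^2)
 v(a) = sqrt(C1 + a^2)


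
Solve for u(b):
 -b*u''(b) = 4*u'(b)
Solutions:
 u(b) = C1 + C2/b^3


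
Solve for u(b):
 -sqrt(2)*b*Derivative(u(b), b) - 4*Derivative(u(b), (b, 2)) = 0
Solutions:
 u(b) = C1 + C2*erf(2^(3/4)*b/4)


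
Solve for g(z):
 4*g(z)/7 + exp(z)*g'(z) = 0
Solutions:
 g(z) = C1*exp(4*exp(-z)/7)


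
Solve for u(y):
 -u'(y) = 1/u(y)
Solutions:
 u(y) = -sqrt(C1 - 2*y)
 u(y) = sqrt(C1 - 2*y)


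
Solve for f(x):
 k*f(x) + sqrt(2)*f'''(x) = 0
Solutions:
 f(x) = C1*exp(2^(5/6)*x*(-k)^(1/3)/2) + C2*exp(2^(5/6)*x*(-k)^(1/3)*(-1 + sqrt(3)*I)/4) + C3*exp(-2^(5/6)*x*(-k)^(1/3)*(1 + sqrt(3)*I)/4)


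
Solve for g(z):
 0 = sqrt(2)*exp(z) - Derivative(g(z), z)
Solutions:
 g(z) = C1 + sqrt(2)*exp(z)


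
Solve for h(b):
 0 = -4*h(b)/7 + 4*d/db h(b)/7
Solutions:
 h(b) = C1*exp(b)


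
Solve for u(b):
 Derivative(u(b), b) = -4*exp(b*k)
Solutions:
 u(b) = C1 - 4*exp(b*k)/k


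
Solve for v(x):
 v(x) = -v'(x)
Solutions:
 v(x) = C1*exp(-x)


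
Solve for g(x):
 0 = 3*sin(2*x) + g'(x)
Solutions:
 g(x) = C1 + 3*cos(2*x)/2


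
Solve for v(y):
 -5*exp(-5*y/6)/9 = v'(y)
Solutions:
 v(y) = C1 + 2*exp(-5*y/6)/3


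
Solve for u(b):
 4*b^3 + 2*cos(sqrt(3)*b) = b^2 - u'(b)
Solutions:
 u(b) = C1 - b^4 + b^3/3 - 2*sqrt(3)*sin(sqrt(3)*b)/3


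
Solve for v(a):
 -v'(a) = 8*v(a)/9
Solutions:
 v(a) = C1*exp(-8*a/9)


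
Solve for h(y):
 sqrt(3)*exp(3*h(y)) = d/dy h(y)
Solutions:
 h(y) = log(-1/(C1 + 3*sqrt(3)*y))/3
 h(y) = log((-1/(C1 + sqrt(3)*y))^(1/3)*(-3^(2/3) - 3*3^(1/6)*I)/6)
 h(y) = log((-1/(C1 + sqrt(3)*y))^(1/3)*(-3^(2/3) + 3*3^(1/6)*I)/6)


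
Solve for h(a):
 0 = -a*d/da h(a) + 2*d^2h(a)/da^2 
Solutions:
 h(a) = C1 + C2*erfi(a/2)


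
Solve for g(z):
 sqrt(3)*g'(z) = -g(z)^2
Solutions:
 g(z) = 3/(C1 + sqrt(3)*z)


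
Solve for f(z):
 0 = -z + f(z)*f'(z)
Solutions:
 f(z) = -sqrt(C1 + z^2)
 f(z) = sqrt(C1 + z^2)


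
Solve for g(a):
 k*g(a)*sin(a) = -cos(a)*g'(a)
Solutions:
 g(a) = C1*exp(k*log(cos(a)))


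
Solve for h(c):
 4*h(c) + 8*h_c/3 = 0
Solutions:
 h(c) = C1*exp(-3*c/2)


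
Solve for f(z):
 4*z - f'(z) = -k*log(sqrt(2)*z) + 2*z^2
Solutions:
 f(z) = C1 + k*z*log(z) - k*z + k*z*log(2)/2 - 2*z^3/3 + 2*z^2


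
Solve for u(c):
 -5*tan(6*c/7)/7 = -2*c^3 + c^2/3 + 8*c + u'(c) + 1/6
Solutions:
 u(c) = C1 + c^4/2 - c^3/9 - 4*c^2 - c/6 + 5*log(cos(6*c/7))/6


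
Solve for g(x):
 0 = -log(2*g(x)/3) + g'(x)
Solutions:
 -Integral(1/(log(_y) - log(3) + log(2)), (_y, g(x))) = C1 - x


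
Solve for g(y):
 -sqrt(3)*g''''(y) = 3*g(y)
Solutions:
 g(y) = (C1*sin(sqrt(2)*3^(1/8)*y/2) + C2*cos(sqrt(2)*3^(1/8)*y/2))*exp(-sqrt(2)*3^(1/8)*y/2) + (C3*sin(sqrt(2)*3^(1/8)*y/2) + C4*cos(sqrt(2)*3^(1/8)*y/2))*exp(sqrt(2)*3^(1/8)*y/2)


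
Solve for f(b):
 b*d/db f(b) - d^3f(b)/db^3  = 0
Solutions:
 f(b) = C1 + Integral(C2*airyai(b) + C3*airybi(b), b)


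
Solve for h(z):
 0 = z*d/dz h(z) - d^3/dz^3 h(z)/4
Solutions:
 h(z) = C1 + Integral(C2*airyai(2^(2/3)*z) + C3*airybi(2^(2/3)*z), z)


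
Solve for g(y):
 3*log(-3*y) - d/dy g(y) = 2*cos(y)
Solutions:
 g(y) = C1 + 3*y*log(-y) - 3*y + 3*y*log(3) - 2*sin(y)


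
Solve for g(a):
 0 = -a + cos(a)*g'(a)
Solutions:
 g(a) = C1 + Integral(a/cos(a), a)


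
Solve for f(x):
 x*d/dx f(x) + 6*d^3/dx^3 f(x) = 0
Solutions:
 f(x) = C1 + Integral(C2*airyai(-6^(2/3)*x/6) + C3*airybi(-6^(2/3)*x/6), x)


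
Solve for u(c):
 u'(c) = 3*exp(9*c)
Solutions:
 u(c) = C1 + exp(9*c)/3


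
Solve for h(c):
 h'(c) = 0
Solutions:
 h(c) = C1


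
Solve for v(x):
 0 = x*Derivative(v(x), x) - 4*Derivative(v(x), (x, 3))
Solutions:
 v(x) = C1 + Integral(C2*airyai(2^(1/3)*x/2) + C3*airybi(2^(1/3)*x/2), x)


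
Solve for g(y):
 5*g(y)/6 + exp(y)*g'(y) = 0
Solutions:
 g(y) = C1*exp(5*exp(-y)/6)


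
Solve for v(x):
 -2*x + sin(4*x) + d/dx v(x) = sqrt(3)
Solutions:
 v(x) = C1 + x^2 + sqrt(3)*x + cos(4*x)/4


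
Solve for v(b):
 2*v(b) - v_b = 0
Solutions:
 v(b) = C1*exp(2*b)


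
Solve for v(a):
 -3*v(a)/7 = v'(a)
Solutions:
 v(a) = C1*exp(-3*a/7)


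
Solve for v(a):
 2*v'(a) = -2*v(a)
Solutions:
 v(a) = C1*exp(-a)


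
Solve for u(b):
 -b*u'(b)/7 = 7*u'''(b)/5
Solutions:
 u(b) = C1 + Integral(C2*airyai(-35^(1/3)*b/7) + C3*airybi(-35^(1/3)*b/7), b)


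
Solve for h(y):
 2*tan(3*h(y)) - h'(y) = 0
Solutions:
 h(y) = -asin(C1*exp(6*y))/3 + pi/3
 h(y) = asin(C1*exp(6*y))/3


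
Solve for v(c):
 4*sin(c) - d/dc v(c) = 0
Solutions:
 v(c) = C1 - 4*cos(c)


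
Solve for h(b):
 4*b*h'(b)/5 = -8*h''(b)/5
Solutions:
 h(b) = C1 + C2*erf(b/2)


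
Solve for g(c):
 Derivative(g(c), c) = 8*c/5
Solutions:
 g(c) = C1 + 4*c^2/5


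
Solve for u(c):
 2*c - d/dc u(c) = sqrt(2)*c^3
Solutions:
 u(c) = C1 - sqrt(2)*c^4/4 + c^2


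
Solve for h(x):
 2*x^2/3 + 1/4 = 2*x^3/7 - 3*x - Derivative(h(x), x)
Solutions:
 h(x) = C1 + x^4/14 - 2*x^3/9 - 3*x^2/2 - x/4


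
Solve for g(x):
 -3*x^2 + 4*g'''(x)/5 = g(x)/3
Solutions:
 g(x) = C3*exp(90^(1/3)*x/6) - 9*x^2 + (C1*sin(10^(1/3)*3^(1/6)*x/4) + C2*cos(10^(1/3)*3^(1/6)*x/4))*exp(-90^(1/3)*x/12)


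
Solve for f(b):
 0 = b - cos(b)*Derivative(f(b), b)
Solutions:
 f(b) = C1 + Integral(b/cos(b), b)


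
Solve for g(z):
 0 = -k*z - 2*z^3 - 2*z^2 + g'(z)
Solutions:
 g(z) = C1 + k*z^2/2 + z^4/2 + 2*z^3/3


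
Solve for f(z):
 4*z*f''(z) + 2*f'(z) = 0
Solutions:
 f(z) = C1 + C2*sqrt(z)


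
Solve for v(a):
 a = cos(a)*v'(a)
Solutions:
 v(a) = C1 + Integral(a/cos(a), a)


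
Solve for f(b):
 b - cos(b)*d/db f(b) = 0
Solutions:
 f(b) = C1 + Integral(b/cos(b), b)


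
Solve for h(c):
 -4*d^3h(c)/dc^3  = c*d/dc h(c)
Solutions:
 h(c) = C1 + Integral(C2*airyai(-2^(1/3)*c/2) + C3*airybi(-2^(1/3)*c/2), c)


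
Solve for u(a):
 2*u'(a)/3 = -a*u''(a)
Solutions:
 u(a) = C1 + C2*a^(1/3)


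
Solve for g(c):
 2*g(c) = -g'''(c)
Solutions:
 g(c) = C3*exp(-2^(1/3)*c) + (C1*sin(2^(1/3)*sqrt(3)*c/2) + C2*cos(2^(1/3)*sqrt(3)*c/2))*exp(2^(1/3)*c/2)


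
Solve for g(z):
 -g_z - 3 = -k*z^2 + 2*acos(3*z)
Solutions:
 g(z) = C1 + k*z^3/3 - 2*z*acos(3*z) - 3*z + 2*sqrt(1 - 9*z^2)/3


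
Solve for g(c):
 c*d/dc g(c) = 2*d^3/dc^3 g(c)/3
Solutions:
 g(c) = C1 + Integral(C2*airyai(2^(2/3)*3^(1/3)*c/2) + C3*airybi(2^(2/3)*3^(1/3)*c/2), c)


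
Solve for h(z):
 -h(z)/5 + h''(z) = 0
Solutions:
 h(z) = C1*exp(-sqrt(5)*z/5) + C2*exp(sqrt(5)*z/5)


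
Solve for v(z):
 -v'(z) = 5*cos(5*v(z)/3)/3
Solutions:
 5*z/3 - 3*log(sin(5*v(z)/3) - 1)/10 + 3*log(sin(5*v(z)/3) + 1)/10 = C1


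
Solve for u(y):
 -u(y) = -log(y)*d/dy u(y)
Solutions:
 u(y) = C1*exp(li(y))


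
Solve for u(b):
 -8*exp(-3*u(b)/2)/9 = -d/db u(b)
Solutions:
 u(b) = 2*log(C1 + 4*b/3)/3
 u(b) = 2*log((-6^(2/3) - 3*2^(2/3)*3^(1/6)*I)*(C1 + 8*b)^(1/3)/12)
 u(b) = 2*log((-6^(2/3) + 3*2^(2/3)*3^(1/6)*I)*(C1 + 8*b)^(1/3)/12)


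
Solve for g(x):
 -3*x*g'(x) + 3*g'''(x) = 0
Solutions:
 g(x) = C1 + Integral(C2*airyai(x) + C3*airybi(x), x)


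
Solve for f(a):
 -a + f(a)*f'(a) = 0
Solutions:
 f(a) = -sqrt(C1 + a^2)
 f(a) = sqrt(C1 + a^2)


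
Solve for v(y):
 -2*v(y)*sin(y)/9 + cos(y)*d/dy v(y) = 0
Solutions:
 v(y) = C1/cos(y)^(2/9)


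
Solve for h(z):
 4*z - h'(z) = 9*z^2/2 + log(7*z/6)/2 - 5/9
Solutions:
 h(z) = C1 - 3*z^3/2 + 2*z^2 - z*log(z)/2 + z*log(sqrt(42)/7) + 19*z/18


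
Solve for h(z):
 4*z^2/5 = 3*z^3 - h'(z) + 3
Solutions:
 h(z) = C1 + 3*z^4/4 - 4*z^3/15 + 3*z


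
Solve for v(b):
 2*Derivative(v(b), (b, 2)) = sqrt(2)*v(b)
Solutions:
 v(b) = C1*exp(-2^(3/4)*b/2) + C2*exp(2^(3/4)*b/2)


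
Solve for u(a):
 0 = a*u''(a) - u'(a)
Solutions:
 u(a) = C1 + C2*a^2


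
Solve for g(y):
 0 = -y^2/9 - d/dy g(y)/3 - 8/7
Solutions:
 g(y) = C1 - y^3/9 - 24*y/7


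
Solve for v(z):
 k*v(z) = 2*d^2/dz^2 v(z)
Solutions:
 v(z) = C1*exp(-sqrt(2)*sqrt(k)*z/2) + C2*exp(sqrt(2)*sqrt(k)*z/2)


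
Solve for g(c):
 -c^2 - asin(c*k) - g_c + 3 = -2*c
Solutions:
 g(c) = C1 - c^3/3 + c^2 + 3*c - Piecewise((c*asin(c*k) + sqrt(-c^2*k^2 + 1)/k, Ne(k, 0)), (0, True))


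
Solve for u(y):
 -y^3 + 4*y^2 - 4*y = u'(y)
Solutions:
 u(y) = C1 - y^4/4 + 4*y^3/3 - 2*y^2


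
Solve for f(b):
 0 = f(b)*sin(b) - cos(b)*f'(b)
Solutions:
 f(b) = C1/cos(b)


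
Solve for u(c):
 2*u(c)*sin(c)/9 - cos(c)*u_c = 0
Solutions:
 u(c) = C1/cos(c)^(2/9)


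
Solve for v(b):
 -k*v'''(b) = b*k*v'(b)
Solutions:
 v(b) = C1 + Integral(C2*airyai(-b) + C3*airybi(-b), b)


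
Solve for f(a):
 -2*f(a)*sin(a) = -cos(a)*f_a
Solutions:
 f(a) = C1/cos(a)^2


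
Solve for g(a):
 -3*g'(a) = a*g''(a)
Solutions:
 g(a) = C1 + C2/a^2


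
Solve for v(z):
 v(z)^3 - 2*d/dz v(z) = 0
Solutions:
 v(z) = -sqrt(-1/(C1 + z))
 v(z) = sqrt(-1/(C1 + z))


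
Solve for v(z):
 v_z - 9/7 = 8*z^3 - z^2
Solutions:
 v(z) = C1 + 2*z^4 - z^3/3 + 9*z/7


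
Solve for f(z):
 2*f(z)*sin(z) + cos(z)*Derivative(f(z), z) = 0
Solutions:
 f(z) = C1*cos(z)^2


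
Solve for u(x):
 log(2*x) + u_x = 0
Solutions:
 u(x) = C1 - x*log(x) - x*log(2) + x


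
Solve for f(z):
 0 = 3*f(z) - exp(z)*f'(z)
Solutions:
 f(z) = C1*exp(-3*exp(-z))


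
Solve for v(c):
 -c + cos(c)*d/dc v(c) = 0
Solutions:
 v(c) = C1 + Integral(c/cos(c), c)


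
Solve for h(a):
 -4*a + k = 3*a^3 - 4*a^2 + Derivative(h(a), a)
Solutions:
 h(a) = C1 - 3*a^4/4 + 4*a^3/3 - 2*a^2 + a*k


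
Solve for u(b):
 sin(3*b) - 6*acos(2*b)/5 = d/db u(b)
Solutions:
 u(b) = C1 - 6*b*acos(2*b)/5 + 3*sqrt(1 - 4*b^2)/5 - cos(3*b)/3


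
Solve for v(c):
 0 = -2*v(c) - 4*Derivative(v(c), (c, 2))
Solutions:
 v(c) = C1*sin(sqrt(2)*c/2) + C2*cos(sqrt(2)*c/2)


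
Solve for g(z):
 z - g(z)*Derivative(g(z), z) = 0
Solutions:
 g(z) = -sqrt(C1 + z^2)
 g(z) = sqrt(C1 + z^2)


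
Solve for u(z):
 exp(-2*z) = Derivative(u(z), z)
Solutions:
 u(z) = C1 - exp(-2*z)/2


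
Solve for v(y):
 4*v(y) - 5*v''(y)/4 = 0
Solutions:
 v(y) = C1*exp(-4*sqrt(5)*y/5) + C2*exp(4*sqrt(5)*y/5)


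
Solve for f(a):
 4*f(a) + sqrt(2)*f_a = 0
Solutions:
 f(a) = C1*exp(-2*sqrt(2)*a)


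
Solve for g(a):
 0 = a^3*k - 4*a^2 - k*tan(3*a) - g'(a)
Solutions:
 g(a) = C1 + a^4*k/4 - 4*a^3/3 + k*log(cos(3*a))/3


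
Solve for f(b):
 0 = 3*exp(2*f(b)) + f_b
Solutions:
 f(b) = log(-sqrt(-1/(C1 - 3*b))) - log(2)/2
 f(b) = log(-1/(C1 - 3*b))/2 - log(2)/2


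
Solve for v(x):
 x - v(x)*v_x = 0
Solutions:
 v(x) = -sqrt(C1 + x^2)
 v(x) = sqrt(C1 + x^2)


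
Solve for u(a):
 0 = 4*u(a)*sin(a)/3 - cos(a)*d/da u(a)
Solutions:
 u(a) = C1/cos(a)^(4/3)


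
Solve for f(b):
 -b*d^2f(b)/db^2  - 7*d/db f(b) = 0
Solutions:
 f(b) = C1 + C2/b^6


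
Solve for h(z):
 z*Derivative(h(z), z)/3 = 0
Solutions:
 h(z) = C1


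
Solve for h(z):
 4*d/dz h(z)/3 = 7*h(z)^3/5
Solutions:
 h(z) = -sqrt(10)*sqrt(-1/(C1 + 21*z))
 h(z) = sqrt(10)*sqrt(-1/(C1 + 21*z))


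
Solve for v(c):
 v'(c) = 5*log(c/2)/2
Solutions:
 v(c) = C1 + 5*c*log(c)/2 - 5*c/2 - 5*c*log(2)/2


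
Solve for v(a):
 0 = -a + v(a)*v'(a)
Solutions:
 v(a) = -sqrt(C1 + a^2)
 v(a) = sqrt(C1 + a^2)


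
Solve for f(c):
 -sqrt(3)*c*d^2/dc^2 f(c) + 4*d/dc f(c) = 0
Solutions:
 f(c) = C1 + C2*c^(1 + 4*sqrt(3)/3)


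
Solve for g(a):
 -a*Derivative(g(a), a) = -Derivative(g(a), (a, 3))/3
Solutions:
 g(a) = C1 + Integral(C2*airyai(3^(1/3)*a) + C3*airybi(3^(1/3)*a), a)


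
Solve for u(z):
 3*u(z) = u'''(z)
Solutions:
 u(z) = C3*exp(3^(1/3)*z) + (C1*sin(3^(5/6)*z/2) + C2*cos(3^(5/6)*z/2))*exp(-3^(1/3)*z/2)


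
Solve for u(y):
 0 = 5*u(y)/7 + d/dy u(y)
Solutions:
 u(y) = C1*exp(-5*y/7)


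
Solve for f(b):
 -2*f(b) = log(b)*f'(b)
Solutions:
 f(b) = C1*exp(-2*li(b))


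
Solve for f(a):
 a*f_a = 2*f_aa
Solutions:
 f(a) = C1 + C2*erfi(a/2)


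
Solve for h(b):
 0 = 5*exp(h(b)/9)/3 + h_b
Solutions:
 h(b) = 9*log(1/(C1 + 5*b)) + 27*log(3)


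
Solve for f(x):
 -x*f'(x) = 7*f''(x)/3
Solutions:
 f(x) = C1 + C2*erf(sqrt(42)*x/14)


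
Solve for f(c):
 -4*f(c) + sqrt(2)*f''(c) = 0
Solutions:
 f(c) = C1*exp(-2^(3/4)*c) + C2*exp(2^(3/4)*c)


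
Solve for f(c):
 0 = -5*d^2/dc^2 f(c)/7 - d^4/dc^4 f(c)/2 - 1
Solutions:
 f(c) = C1 + C2*c + C3*sin(sqrt(70)*c/7) + C4*cos(sqrt(70)*c/7) - 7*c^2/10


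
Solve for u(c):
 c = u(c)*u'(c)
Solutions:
 u(c) = -sqrt(C1 + c^2)
 u(c) = sqrt(C1 + c^2)


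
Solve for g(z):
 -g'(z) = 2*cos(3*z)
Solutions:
 g(z) = C1 - 2*sin(3*z)/3


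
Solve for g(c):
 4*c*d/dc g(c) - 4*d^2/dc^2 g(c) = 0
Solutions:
 g(c) = C1 + C2*erfi(sqrt(2)*c/2)


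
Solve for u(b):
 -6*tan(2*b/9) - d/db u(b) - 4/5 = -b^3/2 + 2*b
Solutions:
 u(b) = C1 + b^4/8 - b^2 - 4*b/5 + 27*log(cos(2*b/9))


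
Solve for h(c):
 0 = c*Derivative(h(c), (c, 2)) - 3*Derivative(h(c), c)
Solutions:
 h(c) = C1 + C2*c^4


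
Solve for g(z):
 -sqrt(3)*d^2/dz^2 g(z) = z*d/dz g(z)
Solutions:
 g(z) = C1 + C2*erf(sqrt(2)*3^(3/4)*z/6)


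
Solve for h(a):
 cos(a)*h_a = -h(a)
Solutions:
 h(a) = C1*sqrt(sin(a) - 1)/sqrt(sin(a) + 1)


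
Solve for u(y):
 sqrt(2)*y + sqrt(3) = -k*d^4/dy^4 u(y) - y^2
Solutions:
 u(y) = C1 + C2*y + C3*y^2 + C4*y^3 - y^6/(360*k) - sqrt(2)*y^5/(120*k) - sqrt(3)*y^4/(24*k)


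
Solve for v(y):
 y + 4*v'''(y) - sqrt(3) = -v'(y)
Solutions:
 v(y) = C1 + C2*sin(y/2) + C3*cos(y/2) - y^2/2 + sqrt(3)*y


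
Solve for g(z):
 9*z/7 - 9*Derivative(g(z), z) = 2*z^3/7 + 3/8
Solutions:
 g(z) = C1 - z^4/126 + z^2/14 - z/24


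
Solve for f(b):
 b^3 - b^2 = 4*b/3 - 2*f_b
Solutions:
 f(b) = C1 - b^4/8 + b^3/6 + b^2/3


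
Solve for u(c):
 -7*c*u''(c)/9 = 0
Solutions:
 u(c) = C1 + C2*c


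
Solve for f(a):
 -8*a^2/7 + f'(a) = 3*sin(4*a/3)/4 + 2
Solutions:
 f(a) = C1 + 8*a^3/21 + 2*a - 9*cos(4*a/3)/16


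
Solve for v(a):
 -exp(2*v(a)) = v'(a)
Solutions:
 v(a) = log(-sqrt(-1/(C1 - a))) - log(2)/2
 v(a) = log(-1/(C1 - a))/2 - log(2)/2


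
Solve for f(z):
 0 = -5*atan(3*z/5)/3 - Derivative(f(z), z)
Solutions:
 f(z) = C1 - 5*z*atan(3*z/5)/3 + 25*log(9*z^2 + 25)/18


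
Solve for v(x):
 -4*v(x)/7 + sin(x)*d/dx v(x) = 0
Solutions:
 v(x) = C1*(cos(x) - 1)^(2/7)/(cos(x) + 1)^(2/7)


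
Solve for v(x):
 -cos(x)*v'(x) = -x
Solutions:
 v(x) = C1 + Integral(x/cos(x), x)


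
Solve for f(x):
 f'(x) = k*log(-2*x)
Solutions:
 f(x) = C1 + k*x*log(-x) + k*x*(-1 + log(2))


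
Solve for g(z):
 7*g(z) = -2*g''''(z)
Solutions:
 g(z) = (C1*sin(14^(1/4)*z/2) + C2*cos(14^(1/4)*z/2))*exp(-14^(1/4)*z/2) + (C3*sin(14^(1/4)*z/2) + C4*cos(14^(1/4)*z/2))*exp(14^(1/4)*z/2)


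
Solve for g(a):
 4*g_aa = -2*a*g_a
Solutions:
 g(a) = C1 + C2*erf(a/2)


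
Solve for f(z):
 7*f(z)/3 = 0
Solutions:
 f(z) = 0


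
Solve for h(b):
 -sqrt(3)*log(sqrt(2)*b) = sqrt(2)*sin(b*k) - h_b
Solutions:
 h(b) = C1 + sqrt(3)*b*(log(b) - 1) + sqrt(3)*b*log(2)/2 + sqrt(2)*Piecewise((-cos(b*k)/k, Ne(k, 0)), (0, True))


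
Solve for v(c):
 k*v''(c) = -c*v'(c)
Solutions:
 v(c) = C1 + C2*sqrt(k)*erf(sqrt(2)*c*sqrt(1/k)/2)


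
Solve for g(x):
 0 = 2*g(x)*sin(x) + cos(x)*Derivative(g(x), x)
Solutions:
 g(x) = C1*cos(x)^2


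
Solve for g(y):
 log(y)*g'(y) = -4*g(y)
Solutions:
 g(y) = C1*exp(-4*li(y))


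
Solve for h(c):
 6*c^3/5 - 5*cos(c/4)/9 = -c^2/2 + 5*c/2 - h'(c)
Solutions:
 h(c) = C1 - 3*c^4/10 - c^3/6 + 5*c^2/4 + 20*sin(c/4)/9


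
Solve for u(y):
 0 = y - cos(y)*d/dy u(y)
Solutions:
 u(y) = C1 + Integral(y/cos(y), y)


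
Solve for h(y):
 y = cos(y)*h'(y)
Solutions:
 h(y) = C1 + Integral(y/cos(y), y)


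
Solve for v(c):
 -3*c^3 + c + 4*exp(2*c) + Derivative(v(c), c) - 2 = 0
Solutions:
 v(c) = C1 + 3*c^4/4 - c^2/2 + 2*c - 2*exp(2*c)


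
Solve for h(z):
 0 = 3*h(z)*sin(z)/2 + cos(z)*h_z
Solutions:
 h(z) = C1*cos(z)^(3/2)


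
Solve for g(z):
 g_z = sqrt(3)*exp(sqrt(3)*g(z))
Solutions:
 g(z) = sqrt(3)*(2*log(-1/(C1 + sqrt(3)*z)) - log(3))/6


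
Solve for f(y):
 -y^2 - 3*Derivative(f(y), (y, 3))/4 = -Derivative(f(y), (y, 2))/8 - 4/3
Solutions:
 f(y) = C1 + C2*y + C3*exp(y/6) + 2*y^4/3 + 16*y^3 + 848*y^2/3


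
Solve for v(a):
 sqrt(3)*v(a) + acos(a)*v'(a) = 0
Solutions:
 v(a) = C1*exp(-sqrt(3)*Integral(1/acos(a), a))


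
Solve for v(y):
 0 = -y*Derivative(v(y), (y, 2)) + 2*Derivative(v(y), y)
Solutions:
 v(y) = C1 + C2*y^3


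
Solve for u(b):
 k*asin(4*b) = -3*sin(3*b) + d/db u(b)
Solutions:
 u(b) = C1 + k*(b*asin(4*b) + sqrt(1 - 16*b^2)/4) - cos(3*b)


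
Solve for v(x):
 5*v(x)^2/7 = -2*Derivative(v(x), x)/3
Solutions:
 v(x) = 14/(C1 + 15*x)


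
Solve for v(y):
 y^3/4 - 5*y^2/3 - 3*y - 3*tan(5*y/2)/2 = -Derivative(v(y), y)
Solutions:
 v(y) = C1 - y^4/16 + 5*y^3/9 + 3*y^2/2 - 3*log(cos(5*y/2))/5


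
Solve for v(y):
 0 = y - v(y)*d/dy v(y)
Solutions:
 v(y) = -sqrt(C1 + y^2)
 v(y) = sqrt(C1 + y^2)


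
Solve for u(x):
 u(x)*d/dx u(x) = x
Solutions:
 u(x) = -sqrt(C1 + x^2)
 u(x) = sqrt(C1 + x^2)


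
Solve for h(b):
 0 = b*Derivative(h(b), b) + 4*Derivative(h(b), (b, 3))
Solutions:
 h(b) = C1 + Integral(C2*airyai(-2^(1/3)*b/2) + C3*airybi(-2^(1/3)*b/2), b)


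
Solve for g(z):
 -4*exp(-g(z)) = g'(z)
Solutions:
 g(z) = log(C1 - 4*z)


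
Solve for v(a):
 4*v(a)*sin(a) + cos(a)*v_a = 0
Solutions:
 v(a) = C1*cos(a)^4


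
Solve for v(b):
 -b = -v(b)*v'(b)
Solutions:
 v(b) = -sqrt(C1 + b^2)
 v(b) = sqrt(C1 + b^2)


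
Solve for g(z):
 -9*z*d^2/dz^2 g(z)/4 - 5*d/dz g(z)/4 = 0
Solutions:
 g(z) = C1 + C2*z^(4/9)


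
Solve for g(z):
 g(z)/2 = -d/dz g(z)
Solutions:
 g(z) = C1*exp(-z/2)


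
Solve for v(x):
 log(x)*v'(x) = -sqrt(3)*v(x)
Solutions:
 v(x) = C1*exp(-sqrt(3)*li(x))


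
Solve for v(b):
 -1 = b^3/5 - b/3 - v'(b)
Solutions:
 v(b) = C1 + b^4/20 - b^2/6 + b


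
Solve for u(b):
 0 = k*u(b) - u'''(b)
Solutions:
 u(b) = C1*exp(b*k^(1/3)) + C2*exp(b*k^(1/3)*(-1 + sqrt(3)*I)/2) + C3*exp(-b*k^(1/3)*(1 + sqrt(3)*I)/2)


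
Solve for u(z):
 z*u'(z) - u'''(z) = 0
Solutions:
 u(z) = C1 + Integral(C2*airyai(z) + C3*airybi(z), z)


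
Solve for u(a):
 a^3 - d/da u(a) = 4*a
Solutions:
 u(a) = C1 + a^4/4 - 2*a^2


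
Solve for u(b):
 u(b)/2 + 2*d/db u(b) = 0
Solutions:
 u(b) = C1*exp(-b/4)


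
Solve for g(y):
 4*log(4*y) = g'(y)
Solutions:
 g(y) = C1 + 4*y*log(y) - 4*y + y*log(256)


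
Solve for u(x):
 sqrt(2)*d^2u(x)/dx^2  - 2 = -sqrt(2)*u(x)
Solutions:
 u(x) = C1*sin(x) + C2*cos(x) + sqrt(2)


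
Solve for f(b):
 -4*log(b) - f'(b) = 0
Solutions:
 f(b) = C1 - 4*b*log(b) + 4*b


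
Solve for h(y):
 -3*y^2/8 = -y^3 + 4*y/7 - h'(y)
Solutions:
 h(y) = C1 - y^4/4 + y^3/8 + 2*y^2/7


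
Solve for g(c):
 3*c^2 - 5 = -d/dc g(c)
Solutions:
 g(c) = C1 - c^3 + 5*c


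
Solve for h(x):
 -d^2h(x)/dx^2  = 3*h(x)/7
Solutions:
 h(x) = C1*sin(sqrt(21)*x/7) + C2*cos(sqrt(21)*x/7)


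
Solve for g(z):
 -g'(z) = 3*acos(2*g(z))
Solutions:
 Integral(1/acos(2*_y), (_y, g(z))) = C1 - 3*z


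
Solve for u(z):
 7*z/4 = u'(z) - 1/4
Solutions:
 u(z) = C1 + 7*z^2/8 + z/4


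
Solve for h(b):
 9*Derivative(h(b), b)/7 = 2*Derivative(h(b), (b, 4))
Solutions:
 h(b) = C1 + C4*exp(42^(2/3)*b/14) + (C2*sin(3*14^(2/3)*3^(1/6)*b/28) + C3*cos(3*14^(2/3)*3^(1/6)*b/28))*exp(-42^(2/3)*b/28)


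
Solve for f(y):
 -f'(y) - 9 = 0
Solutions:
 f(y) = C1 - 9*y


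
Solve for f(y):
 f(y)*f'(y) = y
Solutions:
 f(y) = -sqrt(C1 + y^2)
 f(y) = sqrt(C1 + y^2)


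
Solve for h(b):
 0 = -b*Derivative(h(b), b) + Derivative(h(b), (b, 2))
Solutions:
 h(b) = C1 + C2*erfi(sqrt(2)*b/2)


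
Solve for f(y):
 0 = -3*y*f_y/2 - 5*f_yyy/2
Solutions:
 f(y) = C1 + Integral(C2*airyai(-3^(1/3)*5^(2/3)*y/5) + C3*airybi(-3^(1/3)*5^(2/3)*y/5), y)


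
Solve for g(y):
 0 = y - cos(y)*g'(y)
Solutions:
 g(y) = C1 + Integral(y/cos(y), y)


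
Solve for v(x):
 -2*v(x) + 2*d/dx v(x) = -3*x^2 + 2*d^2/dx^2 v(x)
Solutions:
 v(x) = 3*x^2/2 + 3*x + (C1*sin(sqrt(3)*x/2) + C2*cos(sqrt(3)*x/2))*exp(x/2)


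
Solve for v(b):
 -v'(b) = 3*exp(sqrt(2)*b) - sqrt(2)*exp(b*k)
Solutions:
 v(b) = C1 - 3*sqrt(2)*exp(sqrt(2)*b)/2 + sqrt(2)*exp(b*k)/k


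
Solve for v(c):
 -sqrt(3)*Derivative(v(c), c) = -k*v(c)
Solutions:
 v(c) = C1*exp(sqrt(3)*c*k/3)


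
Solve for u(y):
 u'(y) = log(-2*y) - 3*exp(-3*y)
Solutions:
 u(y) = C1 + y*log(-y) + y*(-1 + log(2)) + exp(-3*y)


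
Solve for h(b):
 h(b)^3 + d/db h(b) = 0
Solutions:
 h(b) = -sqrt(2)*sqrt(-1/(C1 - b))/2
 h(b) = sqrt(2)*sqrt(-1/(C1 - b))/2


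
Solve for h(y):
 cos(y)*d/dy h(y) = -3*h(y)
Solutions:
 h(y) = C1*(sin(y) - 1)^(3/2)/(sin(y) + 1)^(3/2)


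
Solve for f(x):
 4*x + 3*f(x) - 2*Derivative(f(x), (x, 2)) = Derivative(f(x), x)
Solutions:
 f(x) = C1*exp(-3*x/2) + C2*exp(x) - 4*x/3 - 4/9


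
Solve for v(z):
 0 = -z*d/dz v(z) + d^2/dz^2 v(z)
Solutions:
 v(z) = C1 + C2*erfi(sqrt(2)*z/2)


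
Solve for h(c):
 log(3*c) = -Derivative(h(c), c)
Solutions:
 h(c) = C1 - c*log(c) - c*log(3) + c


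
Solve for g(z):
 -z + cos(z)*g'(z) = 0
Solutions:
 g(z) = C1 + Integral(z/cos(z), z)


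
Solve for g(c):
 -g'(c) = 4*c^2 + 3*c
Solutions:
 g(c) = C1 - 4*c^3/3 - 3*c^2/2


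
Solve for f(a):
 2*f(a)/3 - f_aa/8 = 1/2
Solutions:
 f(a) = C1*exp(-4*sqrt(3)*a/3) + C2*exp(4*sqrt(3)*a/3) + 3/4


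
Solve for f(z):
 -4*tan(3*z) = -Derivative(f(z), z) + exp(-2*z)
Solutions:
 f(z) = C1 + 2*log(tan(3*z)^2 + 1)/3 - exp(-2*z)/2


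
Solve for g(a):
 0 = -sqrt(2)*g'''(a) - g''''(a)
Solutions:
 g(a) = C1 + C2*a + C3*a^2 + C4*exp(-sqrt(2)*a)


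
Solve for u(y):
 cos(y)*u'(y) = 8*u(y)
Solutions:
 u(y) = C1*(sin(y)^4 + 4*sin(y)^3 + 6*sin(y)^2 + 4*sin(y) + 1)/(sin(y)^4 - 4*sin(y)^3 + 6*sin(y)^2 - 4*sin(y) + 1)


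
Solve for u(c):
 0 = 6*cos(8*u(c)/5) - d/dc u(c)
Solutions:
 -6*c - 5*log(sin(8*u(c)/5) - 1)/16 + 5*log(sin(8*u(c)/5) + 1)/16 = C1


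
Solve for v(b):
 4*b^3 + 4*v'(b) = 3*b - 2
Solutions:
 v(b) = C1 - b^4/4 + 3*b^2/8 - b/2


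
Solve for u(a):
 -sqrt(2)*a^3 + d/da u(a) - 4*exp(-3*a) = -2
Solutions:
 u(a) = C1 + sqrt(2)*a^4/4 - 2*a - 4*exp(-3*a)/3


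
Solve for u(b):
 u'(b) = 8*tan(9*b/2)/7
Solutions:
 u(b) = C1 - 16*log(cos(9*b/2))/63


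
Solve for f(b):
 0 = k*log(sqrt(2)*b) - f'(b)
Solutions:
 f(b) = C1 + b*k*log(b) - b*k + b*k*log(2)/2


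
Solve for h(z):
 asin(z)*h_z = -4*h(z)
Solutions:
 h(z) = C1*exp(-4*Integral(1/asin(z), z))


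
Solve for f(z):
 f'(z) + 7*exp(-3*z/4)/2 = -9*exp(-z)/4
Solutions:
 f(z) = C1 + 9*exp(-z)/4 + 14*exp(-3*z/4)/3


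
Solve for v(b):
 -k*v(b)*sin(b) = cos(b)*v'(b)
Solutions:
 v(b) = C1*exp(k*log(cos(b)))


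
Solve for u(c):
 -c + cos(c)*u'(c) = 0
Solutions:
 u(c) = C1 + Integral(c/cos(c), c)


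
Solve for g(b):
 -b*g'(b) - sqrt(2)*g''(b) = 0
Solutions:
 g(b) = C1 + C2*erf(2^(1/4)*b/2)


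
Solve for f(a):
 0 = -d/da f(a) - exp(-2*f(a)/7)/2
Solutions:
 f(a) = 7*log(-sqrt(C1 - a)) - 7*log(7)/2
 f(a) = 7*log(C1 - a/7)/2


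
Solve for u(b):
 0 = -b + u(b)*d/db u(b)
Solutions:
 u(b) = -sqrt(C1 + b^2)
 u(b) = sqrt(C1 + b^2)


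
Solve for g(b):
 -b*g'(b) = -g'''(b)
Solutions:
 g(b) = C1 + Integral(C2*airyai(b) + C3*airybi(b), b)


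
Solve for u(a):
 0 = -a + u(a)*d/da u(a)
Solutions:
 u(a) = -sqrt(C1 + a^2)
 u(a) = sqrt(C1 + a^2)


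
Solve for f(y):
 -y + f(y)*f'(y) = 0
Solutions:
 f(y) = -sqrt(C1 + y^2)
 f(y) = sqrt(C1 + y^2)


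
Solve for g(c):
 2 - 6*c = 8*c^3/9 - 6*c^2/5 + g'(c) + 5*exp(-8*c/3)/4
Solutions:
 g(c) = C1 - 2*c^4/9 + 2*c^3/5 - 3*c^2 + 2*c + 15*exp(-8*c/3)/32


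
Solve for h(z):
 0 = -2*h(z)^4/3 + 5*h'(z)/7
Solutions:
 h(z) = 5^(1/3)*(-1/(C1 + 14*z))^(1/3)
 h(z) = 5^(1/3)*(-1/(C1 + 14*z))^(1/3)*(-1 - sqrt(3)*I)/2
 h(z) = 5^(1/3)*(-1/(C1 + 14*z))^(1/3)*(-1 + sqrt(3)*I)/2


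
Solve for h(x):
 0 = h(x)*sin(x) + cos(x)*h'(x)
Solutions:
 h(x) = C1*cos(x)


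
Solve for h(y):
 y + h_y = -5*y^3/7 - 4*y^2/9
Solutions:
 h(y) = C1 - 5*y^4/28 - 4*y^3/27 - y^2/2


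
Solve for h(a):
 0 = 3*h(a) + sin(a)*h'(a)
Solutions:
 h(a) = C1*(cos(a) + 1)^(3/2)/(cos(a) - 1)^(3/2)


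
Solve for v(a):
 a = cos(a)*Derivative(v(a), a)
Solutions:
 v(a) = C1 + Integral(a/cos(a), a)


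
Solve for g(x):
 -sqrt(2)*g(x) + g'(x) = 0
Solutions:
 g(x) = C1*exp(sqrt(2)*x)


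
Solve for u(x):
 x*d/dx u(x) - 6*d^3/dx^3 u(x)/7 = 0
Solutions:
 u(x) = C1 + Integral(C2*airyai(6^(2/3)*7^(1/3)*x/6) + C3*airybi(6^(2/3)*7^(1/3)*x/6), x)


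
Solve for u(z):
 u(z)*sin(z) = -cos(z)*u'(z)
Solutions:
 u(z) = C1*cos(z)


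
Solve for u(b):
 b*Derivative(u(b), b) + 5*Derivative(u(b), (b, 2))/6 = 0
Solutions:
 u(b) = C1 + C2*erf(sqrt(15)*b/5)


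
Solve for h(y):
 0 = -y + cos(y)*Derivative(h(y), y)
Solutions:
 h(y) = C1 + Integral(y/cos(y), y)


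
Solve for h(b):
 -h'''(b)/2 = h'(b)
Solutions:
 h(b) = C1 + C2*sin(sqrt(2)*b) + C3*cos(sqrt(2)*b)


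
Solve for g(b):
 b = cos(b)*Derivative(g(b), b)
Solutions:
 g(b) = C1 + Integral(b/cos(b), b)


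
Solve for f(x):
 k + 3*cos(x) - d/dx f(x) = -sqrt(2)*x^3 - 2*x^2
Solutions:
 f(x) = C1 + k*x + sqrt(2)*x^4/4 + 2*x^3/3 + 3*sin(x)


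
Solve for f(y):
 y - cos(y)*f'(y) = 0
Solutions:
 f(y) = C1 + Integral(y/cos(y), y)


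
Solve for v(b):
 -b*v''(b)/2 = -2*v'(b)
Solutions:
 v(b) = C1 + C2*b^5


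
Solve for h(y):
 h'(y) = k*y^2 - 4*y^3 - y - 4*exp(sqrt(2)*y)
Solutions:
 h(y) = C1 + k*y^3/3 - y^4 - y^2/2 - 2*sqrt(2)*exp(sqrt(2)*y)


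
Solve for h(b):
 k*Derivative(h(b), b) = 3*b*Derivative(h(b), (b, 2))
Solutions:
 h(b) = C1 + b^(re(k)/3 + 1)*(C2*sin(log(b)*Abs(im(k))/3) + C3*cos(log(b)*im(k)/3))


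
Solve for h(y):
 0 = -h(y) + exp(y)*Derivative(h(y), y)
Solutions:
 h(y) = C1*exp(-exp(-y))


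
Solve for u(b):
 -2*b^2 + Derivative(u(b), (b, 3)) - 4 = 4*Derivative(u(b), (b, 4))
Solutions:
 u(b) = C1 + C2*b + C3*b^2 + C4*exp(b/4) + b^5/30 + 2*b^4/3 + 34*b^3/3


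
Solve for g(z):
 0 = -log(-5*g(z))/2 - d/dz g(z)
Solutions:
 2*Integral(1/(log(-_y) + log(5)), (_y, g(z))) = C1 - z


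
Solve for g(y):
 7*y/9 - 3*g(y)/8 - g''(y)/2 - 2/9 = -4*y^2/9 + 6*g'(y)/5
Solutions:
 g(y) = C1*exp(y*(-12 + sqrt(69))/10) + C2*exp(-y*(sqrt(69) + 12)/10) + 32*y^2/27 - 248*y/45 + 28112/2025


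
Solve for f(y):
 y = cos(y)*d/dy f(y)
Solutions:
 f(y) = C1 + Integral(y/cos(y), y)


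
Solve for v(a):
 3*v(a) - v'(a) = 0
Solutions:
 v(a) = C1*exp(3*a)


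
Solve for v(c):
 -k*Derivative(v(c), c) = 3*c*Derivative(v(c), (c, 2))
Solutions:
 v(c) = C1 + c^(1 - re(k)/3)*(C2*sin(log(c)*Abs(im(k))/3) + C3*cos(log(c)*im(k)/3))


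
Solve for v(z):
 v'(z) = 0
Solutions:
 v(z) = C1


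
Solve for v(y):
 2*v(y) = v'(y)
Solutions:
 v(y) = C1*exp(2*y)


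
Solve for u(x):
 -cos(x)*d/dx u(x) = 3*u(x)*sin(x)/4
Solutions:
 u(x) = C1*cos(x)^(3/4)


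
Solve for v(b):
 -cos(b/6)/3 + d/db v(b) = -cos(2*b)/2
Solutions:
 v(b) = C1 + 2*sin(b/6) - sin(2*b)/4


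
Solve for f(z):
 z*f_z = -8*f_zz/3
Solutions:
 f(z) = C1 + C2*erf(sqrt(3)*z/4)


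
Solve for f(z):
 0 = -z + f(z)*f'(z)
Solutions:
 f(z) = -sqrt(C1 + z^2)
 f(z) = sqrt(C1 + z^2)


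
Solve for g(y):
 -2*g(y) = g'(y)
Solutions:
 g(y) = C1*exp(-2*y)


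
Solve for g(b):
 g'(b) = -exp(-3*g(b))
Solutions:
 g(b) = log(C1 - 3*b)/3
 g(b) = log((-3^(1/3) - 3^(5/6)*I)*(C1 - b)^(1/3)/2)
 g(b) = log((-3^(1/3) + 3^(5/6)*I)*(C1 - b)^(1/3)/2)


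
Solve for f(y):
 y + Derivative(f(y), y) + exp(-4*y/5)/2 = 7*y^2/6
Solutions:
 f(y) = C1 + 7*y^3/18 - y^2/2 + 5*exp(-4*y/5)/8


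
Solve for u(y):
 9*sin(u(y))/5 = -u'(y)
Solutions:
 9*y/5 + log(cos(u(y)) - 1)/2 - log(cos(u(y)) + 1)/2 = C1


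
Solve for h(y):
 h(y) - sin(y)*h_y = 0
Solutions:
 h(y) = C1*sqrt(cos(y) - 1)/sqrt(cos(y) + 1)


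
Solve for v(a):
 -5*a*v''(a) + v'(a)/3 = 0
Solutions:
 v(a) = C1 + C2*a^(16/15)


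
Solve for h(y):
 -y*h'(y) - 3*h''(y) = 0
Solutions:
 h(y) = C1 + C2*erf(sqrt(6)*y/6)


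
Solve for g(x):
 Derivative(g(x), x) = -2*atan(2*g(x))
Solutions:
 Integral(1/atan(2*_y), (_y, g(x))) = C1 - 2*x


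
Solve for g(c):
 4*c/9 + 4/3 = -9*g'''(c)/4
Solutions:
 g(c) = C1 + C2*c + C3*c^2 - 2*c^4/243 - 8*c^3/81
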